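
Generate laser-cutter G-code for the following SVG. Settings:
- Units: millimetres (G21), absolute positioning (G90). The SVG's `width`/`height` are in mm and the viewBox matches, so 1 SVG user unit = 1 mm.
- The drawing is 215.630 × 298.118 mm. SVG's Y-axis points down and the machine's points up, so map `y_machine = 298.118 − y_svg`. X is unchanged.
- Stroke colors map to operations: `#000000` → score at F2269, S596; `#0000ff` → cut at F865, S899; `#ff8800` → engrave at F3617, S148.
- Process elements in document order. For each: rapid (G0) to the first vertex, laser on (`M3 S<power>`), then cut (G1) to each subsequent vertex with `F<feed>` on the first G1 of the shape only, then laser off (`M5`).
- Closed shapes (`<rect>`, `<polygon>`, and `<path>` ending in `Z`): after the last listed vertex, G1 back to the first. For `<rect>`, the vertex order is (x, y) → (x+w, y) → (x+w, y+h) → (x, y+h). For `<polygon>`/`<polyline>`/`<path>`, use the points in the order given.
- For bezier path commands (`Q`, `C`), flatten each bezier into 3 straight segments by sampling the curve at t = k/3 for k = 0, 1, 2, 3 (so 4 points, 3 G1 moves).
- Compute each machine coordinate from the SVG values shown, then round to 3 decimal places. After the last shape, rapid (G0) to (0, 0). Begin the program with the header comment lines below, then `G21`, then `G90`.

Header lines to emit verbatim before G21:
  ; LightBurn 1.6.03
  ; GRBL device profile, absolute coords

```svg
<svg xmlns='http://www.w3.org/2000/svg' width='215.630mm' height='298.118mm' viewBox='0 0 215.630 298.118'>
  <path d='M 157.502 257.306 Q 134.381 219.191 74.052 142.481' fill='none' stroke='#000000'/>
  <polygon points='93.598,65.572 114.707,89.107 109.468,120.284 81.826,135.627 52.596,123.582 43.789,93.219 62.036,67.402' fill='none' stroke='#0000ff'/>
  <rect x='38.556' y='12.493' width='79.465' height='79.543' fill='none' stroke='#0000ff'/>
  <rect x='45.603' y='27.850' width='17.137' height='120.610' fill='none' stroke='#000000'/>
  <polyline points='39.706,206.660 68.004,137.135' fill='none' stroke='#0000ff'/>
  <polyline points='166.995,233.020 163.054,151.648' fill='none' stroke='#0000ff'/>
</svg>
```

; LightBurn 1.6.03
; GRBL device profile, absolute coords
G21
G90
G0 X157.502 Y40.812
M3 S596
G1 X137.954 Y70.510 F2269
G1 X110.137 Y108.785
G1 X74.052 Y155.637
M5
G0 X93.598 Y232.546
M3 S899
G1 X114.707 Y209.011 F865
G1 X109.468 Y177.834
G1 X81.826 Y162.491
G1 X52.596 Y174.536
G1 X43.789 Y204.899
G1 X62.036 Y230.716
G1 X93.598 Y232.546
M5
G0 X38.556 Y285.625
M3 S899
G1 X118.021 Y285.625 F865
G1 X118.021 Y206.082
G1 X38.556 Y206.082
G1 X38.556 Y285.625
M5
G0 X45.603 Y270.268
M3 S596
G1 X62.740 Y270.268 F2269
G1 X62.740 Y149.658
G1 X45.603 Y149.658
G1 X45.603 Y270.268
M5
G0 X39.706 Y91.458
M3 S899
G1 X68.004 Y160.983 F865
M5
G0 X166.995 Y65.098
M3 S899
G1 X163.054 Y146.470 F865
M5
G0 X0.000 Y0.000

1 u = 1 mm; y_m = 298.118 − y.

[1] `<path>` quadratic bezier, #000000→score S596 F2269: (157.502,40.812) → (137.954,70.510) → (110.137,108.785) → (74.052,155.637)

[2] `<polygon>` regular polygon, #0000ff→cut S899 F865: (93.598,232.546) → (114.707,209.011) → (109.468,177.834) → (81.826,162.491) → (52.596,174.536) → (43.789,204.899) → (62.036,230.716) → (93.598,232.546) (closed)

[3] `<rect>` rectangle, #0000ff→cut S899 F865: (38.556,285.625) → (118.021,285.625) → (118.021,206.082) → (38.556,206.082) → (38.556,285.625) (closed)

[4] `<rect>` rectangle, #000000→score S596 F2269: (45.603,270.268) → (62.740,270.268) → (62.740,149.658) → (45.603,149.658) → (45.603,270.268) (closed)

[5] `<polyline>` line segment, #0000ff→cut S899 F865: (39.706,91.458) → (68.004,160.983)

[6] `<polyline>` line segment, #0000ff→cut S899 F865: (166.995,65.098) → (163.054,146.470)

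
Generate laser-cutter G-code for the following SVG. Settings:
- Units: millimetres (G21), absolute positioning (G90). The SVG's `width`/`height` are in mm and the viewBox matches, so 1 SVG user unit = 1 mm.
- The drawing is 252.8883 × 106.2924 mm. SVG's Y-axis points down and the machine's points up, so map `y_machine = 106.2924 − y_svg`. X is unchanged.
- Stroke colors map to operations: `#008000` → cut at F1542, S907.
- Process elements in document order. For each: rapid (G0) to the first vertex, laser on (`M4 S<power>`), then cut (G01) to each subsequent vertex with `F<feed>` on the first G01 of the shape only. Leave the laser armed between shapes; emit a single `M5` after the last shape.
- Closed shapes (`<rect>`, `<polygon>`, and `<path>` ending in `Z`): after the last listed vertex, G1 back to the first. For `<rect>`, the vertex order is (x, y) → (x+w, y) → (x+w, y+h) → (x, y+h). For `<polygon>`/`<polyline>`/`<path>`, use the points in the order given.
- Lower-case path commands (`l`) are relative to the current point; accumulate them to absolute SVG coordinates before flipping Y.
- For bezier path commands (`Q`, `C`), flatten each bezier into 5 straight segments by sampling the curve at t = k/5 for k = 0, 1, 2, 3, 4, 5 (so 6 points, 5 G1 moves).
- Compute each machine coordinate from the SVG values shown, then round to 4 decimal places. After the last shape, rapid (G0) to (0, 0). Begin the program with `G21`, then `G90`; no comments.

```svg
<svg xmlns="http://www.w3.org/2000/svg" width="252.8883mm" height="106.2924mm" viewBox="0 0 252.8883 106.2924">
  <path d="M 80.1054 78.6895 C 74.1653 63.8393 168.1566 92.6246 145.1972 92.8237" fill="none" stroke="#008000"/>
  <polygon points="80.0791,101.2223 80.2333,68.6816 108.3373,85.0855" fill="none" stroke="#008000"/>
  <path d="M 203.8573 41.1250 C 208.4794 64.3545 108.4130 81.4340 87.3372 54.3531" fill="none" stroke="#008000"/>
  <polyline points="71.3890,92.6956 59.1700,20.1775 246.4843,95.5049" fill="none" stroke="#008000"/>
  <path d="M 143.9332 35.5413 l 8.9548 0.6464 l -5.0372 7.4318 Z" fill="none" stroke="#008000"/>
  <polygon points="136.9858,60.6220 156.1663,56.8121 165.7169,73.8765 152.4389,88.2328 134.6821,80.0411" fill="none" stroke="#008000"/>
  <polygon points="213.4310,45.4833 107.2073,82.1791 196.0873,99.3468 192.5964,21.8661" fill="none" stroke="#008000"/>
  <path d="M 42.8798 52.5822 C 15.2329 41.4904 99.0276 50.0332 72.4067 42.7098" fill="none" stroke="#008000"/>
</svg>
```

G21
G90
G0 X80.1054 Y27.6029
M4 S907
G01 X86.7981 Y31.8545 F1542
G01 X107.0639 Y29.1003
G01 X130.4926 Y22.8068
G01 X146.6738 Y16.4407
G01 X145.1972 Y13.4687
G0 X80.0791 Y5.0701
M4 S907
G01 X80.2333 Y37.6108 F1542
G01 X108.3373 Y21.2069
G01 X80.0791 Y5.0701
G0 X203.8573 Y65.1674
M4 S907
G01 X195.5374 Y52.2718 F1542
G01 X170.9088 Y42.6767
G01 X138.7882 Y38.2065
G01 X107.9921 Y40.6859
G01 X87.3372 Y51.9393
G0 X71.3890 Y13.5968
M4 S907
G01 X59.1700 Y86.1149 F1542
G01 X246.4843 Y10.7875
G0 X143.9332 Y70.7511
M4 S907
G01 X152.8880 Y70.1047 F1542
G01 X147.8508 Y62.6729
G01 X143.9332 Y70.7511
G0 X136.9858 Y45.6704
M4 S907
G01 X156.1663 Y49.4803 F1542
G01 X165.7169 Y32.4159
G01 X152.4389 Y18.0596
G01 X134.6821 Y26.2513
G01 X136.9858 Y45.6704
G0 X213.4310 Y60.8091
M4 S907
G01 X107.2073 Y24.1133 F1542
G01 X196.0873 Y6.9456
G01 X192.5964 Y84.4263
G01 X213.4310 Y60.8091
G0 X42.8798 Y53.7102
M4 S907
G01 X37.8898 Y58.2931 F1542
G01 X48.9966 Y59.8678
G01 X65.5512 Y60.1382
G01 X76.9042 Y60.8085
G01 X72.4067 Y63.5826
M5
G0 X0.0000 Y0.0000

Since the viewBox matches the mm dimensions, user units are millimetres directly. The only transform is the Y-flip y_m = 106.2924 − y_svg.

Shape 1 is a cubic bezier drawn with `<path>`. Its stroke #008000 means cut at S907, F1542. After flipping Y the toolpath is (80.1054,27.6029) → (86.7981,31.8545) → (107.0639,29.1003) → (130.4926,22.8068) → (146.6738,16.4407) → (145.1972,13.4687).

Shape 2 is a regular polygon drawn with `<polygon>`. Its stroke #008000 means cut at S907, F1542. After flipping Y the toolpath is (80.0791,5.0701) → (80.2333,37.6108) → (108.3373,21.2069) → (80.0791,5.0701), returning to the start.

Shape 3 is a cubic bezier drawn with `<path>`. Its stroke #008000 means cut at S907, F1542. After flipping Y the toolpath is (203.8573,65.1674) → (195.5374,52.2718) → (170.9088,42.6767) → (138.7882,38.2065) → (107.9921,40.6859) → (87.3372,51.9393).

Shape 4 is a open polyline drawn with `<polyline>`. Its stroke #008000 means cut at S907, F1542. After flipping Y the toolpath is (71.3890,13.5968) → (59.1700,86.1149) → (246.4843,10.7875).

Shape 5 is a regular polygon drawn with `<path>`. Its stroke #008000 means cut at S907, F1542. After flipping Y the toolpath is (143.9332,70.7511) → (152.8880,70.1047) → (147.8508,62.6729) → (143.9332,70.7511), returning to the start.

Shape 6 is a regular polygon drawn with `<polygon>`. Its stroke #008000 means cut at S907, F1542. After flipping Y the toolpath is (136.9858,45.6704) → (156.1663,49.4803) → (165.7169,32.4159) → (152.4389,18.0596) → (134.6821,26.2513) → (136.9858,45.6704), returning to the start.

Shape 7 is a closed polygon drawn with `<polygon>`. Its stroke #008000 means cut at S907, F1542. After flipping Y the toolpath is (213.4310,60.8091) → (107.2073,24.1133) → (196.0873,6.9456) → (192.5964,84.4263) → (213.4310,60.8091), returning to the start.

Shape 8 is a cubic bezier drawn with `<path>`. Its stroke #008000 means cut at S907, F1542. After flipping Y the toolpath is (42.8798,53.7102) → (37.8898,58.2931) → (48.9966,59.8678) → (65.5512,60.1382) → (76.9042,60.8085) → (72.4067,63.5826).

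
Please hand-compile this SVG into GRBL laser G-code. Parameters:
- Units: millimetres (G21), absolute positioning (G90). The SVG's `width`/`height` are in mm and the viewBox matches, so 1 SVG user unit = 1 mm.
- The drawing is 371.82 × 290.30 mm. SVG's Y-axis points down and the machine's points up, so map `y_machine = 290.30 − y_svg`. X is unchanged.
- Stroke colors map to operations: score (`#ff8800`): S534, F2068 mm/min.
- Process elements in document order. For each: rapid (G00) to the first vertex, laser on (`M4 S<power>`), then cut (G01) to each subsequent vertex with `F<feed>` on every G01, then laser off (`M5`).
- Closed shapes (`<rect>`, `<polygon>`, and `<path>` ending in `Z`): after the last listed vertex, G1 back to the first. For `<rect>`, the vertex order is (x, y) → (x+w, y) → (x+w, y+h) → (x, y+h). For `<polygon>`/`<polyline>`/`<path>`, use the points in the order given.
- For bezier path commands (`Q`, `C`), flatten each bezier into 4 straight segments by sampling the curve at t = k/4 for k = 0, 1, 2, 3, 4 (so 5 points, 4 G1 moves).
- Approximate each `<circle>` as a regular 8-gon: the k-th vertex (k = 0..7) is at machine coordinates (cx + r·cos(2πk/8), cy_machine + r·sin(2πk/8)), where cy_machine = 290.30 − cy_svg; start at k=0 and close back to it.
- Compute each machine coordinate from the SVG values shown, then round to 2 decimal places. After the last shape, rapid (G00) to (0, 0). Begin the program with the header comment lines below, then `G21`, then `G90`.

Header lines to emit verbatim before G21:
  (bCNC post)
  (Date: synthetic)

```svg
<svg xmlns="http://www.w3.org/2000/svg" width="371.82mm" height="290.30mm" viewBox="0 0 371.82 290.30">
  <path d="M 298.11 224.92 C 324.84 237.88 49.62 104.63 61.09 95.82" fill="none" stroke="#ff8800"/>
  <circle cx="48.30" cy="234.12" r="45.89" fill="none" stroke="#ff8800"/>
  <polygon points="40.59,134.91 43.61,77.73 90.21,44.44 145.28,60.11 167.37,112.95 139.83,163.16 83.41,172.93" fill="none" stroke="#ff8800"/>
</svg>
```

Since the viewBox matches the mm dimensions, user units are millimetres directly. The only transform is the Y-flip y_m = 290.30 − y_svg.

Shape 1 is a cubic bezier drawn with `<path>`. Its stroke #ff8800 means score at S534, F2068. After flipping Y the toolpath is (298.11,65.38) → (270.74,78.85) → (185.32,121.77) → (97.04,168.77) → (61.09,194.48).

Shape 2 is a circle drawn with `<circle>`. Its stroke #ff8800 means score at S534, F2068. After flipping Y the toolpath is (94.19,56.18) → (80.75,88.63) → (48.30,102.07) → (15.85,88.63) → (2.41,56.18) → (15.85,23.73) → (48.30,10.29) → (80.75,23.73) → (94.19,56.18), returning to the start.

Shape 3 is a regular polygon drawn with `<polygon>`. Its stroke #ff8800 means score at S534, F2068. After flipping Y the toolpath is (40.59,155.39) → (43.61,212.57) → (90.21,245.86) → (145.28,230.19) → (167.37,177.35) → (139.83,127.14) → (83.41,117.37) → (40.59,155.39), returning to the start.

(bCNC post)
(Date: synthetic)
G21
G90
G00 X298.11 Y65.38
M4 S534
G01 X270.74 Y78.85 F2068
G01 X185.32 Y121.77 F2068
G01 X97.04 Y168.77 F2068
G01 X61.09 Y194.48 F2068
M5
G00 X94.19 Y56.18
M4 S534
G01 X80.75 Y88.63 F2068
G01 X48.30 Y102.07 F2068
G01 X15.85 Y88.63 F2068
G01 X2.41 Y56.18 F2068
G01 X15.85 Y23.73 F2068
G01 X48.30 Y10.29 F2068
G01 X80.75 Y23.73 F2068
G01 X94.19 Y56.18 F2068
M5
G00 X40.59 Y155.39
M4 S534
G01 X43.61 Y212.57 F2068
G01 X90.21 Y245.86 F2068
G01 X145.28 Y230.19 F2068
G01 X167.37 Y177.35 F2068
G01 X139.83 Y127.14 F2068
G01 X83.41 Y117.37 F2068
G01 X40.59 Y155.39 F2068
M5
G00 X0.00 Y0.00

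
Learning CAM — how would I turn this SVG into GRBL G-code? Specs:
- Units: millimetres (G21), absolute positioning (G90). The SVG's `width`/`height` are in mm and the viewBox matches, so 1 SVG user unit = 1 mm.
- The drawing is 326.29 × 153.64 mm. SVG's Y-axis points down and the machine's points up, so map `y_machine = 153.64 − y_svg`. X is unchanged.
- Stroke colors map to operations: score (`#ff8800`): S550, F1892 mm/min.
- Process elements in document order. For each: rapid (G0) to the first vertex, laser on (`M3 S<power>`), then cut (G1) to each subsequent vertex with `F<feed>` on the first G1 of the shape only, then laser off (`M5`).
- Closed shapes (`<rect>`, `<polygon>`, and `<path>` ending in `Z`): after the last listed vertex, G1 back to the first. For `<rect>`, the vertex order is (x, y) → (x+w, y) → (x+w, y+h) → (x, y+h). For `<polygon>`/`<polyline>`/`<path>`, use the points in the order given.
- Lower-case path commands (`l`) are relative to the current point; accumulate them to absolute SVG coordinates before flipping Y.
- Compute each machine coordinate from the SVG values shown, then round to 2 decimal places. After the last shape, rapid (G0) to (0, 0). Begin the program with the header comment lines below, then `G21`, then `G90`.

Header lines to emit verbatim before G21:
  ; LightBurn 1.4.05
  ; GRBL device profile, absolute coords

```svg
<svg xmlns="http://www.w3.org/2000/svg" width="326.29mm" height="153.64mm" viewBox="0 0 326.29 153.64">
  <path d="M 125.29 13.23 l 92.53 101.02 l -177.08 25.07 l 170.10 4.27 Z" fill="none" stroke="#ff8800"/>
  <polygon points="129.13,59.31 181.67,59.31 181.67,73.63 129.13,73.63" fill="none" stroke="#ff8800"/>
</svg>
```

; LightBurn 1.4.05
; GRBL device profile, absolute coords
G21
G90
G0 X125.29 Y140.41
M3 S550
G1 X217.82 Y39.39 F1892
G1 X40.74 Y14.32
G1 X210.84 Y10.05
G1 X125.29 Y140.41
M5
G0 X129.13 Y94.33
M3 S550
G1 X181.67 Y94.33 F1892
G1 X181.67 Y80.01
G1 X129.13 Y80.01
G1 X129.13 Y94.33
M5
G0 X0.00 Y0.00

viewBox `0 0 326.29 153.64` with mm width/height → 1 unit = 1 mm. Flip: y_m = 153.64 − y_svg.

**Shape 1** — `<path>` closed polygon, stroke `#ff8800` → score (S550, F1892). Machine vertices: (125.29,140.41) → (217.82,39.39) → (40.74,14.32) → (210.84,10.05) → (125.29,140.41). Closed: final G1 returns to the first vertex.

**Shape 2** — `<polygon>` rectangle, stroke `#ff8800` → score (S550, F1892). Machine vertices: (129.13,94.33) → (181.67,94.33) → (181.67,80.01) → (129.13,80.01) → (129.13,94.33). Closed: final G1 returns to the first vertex.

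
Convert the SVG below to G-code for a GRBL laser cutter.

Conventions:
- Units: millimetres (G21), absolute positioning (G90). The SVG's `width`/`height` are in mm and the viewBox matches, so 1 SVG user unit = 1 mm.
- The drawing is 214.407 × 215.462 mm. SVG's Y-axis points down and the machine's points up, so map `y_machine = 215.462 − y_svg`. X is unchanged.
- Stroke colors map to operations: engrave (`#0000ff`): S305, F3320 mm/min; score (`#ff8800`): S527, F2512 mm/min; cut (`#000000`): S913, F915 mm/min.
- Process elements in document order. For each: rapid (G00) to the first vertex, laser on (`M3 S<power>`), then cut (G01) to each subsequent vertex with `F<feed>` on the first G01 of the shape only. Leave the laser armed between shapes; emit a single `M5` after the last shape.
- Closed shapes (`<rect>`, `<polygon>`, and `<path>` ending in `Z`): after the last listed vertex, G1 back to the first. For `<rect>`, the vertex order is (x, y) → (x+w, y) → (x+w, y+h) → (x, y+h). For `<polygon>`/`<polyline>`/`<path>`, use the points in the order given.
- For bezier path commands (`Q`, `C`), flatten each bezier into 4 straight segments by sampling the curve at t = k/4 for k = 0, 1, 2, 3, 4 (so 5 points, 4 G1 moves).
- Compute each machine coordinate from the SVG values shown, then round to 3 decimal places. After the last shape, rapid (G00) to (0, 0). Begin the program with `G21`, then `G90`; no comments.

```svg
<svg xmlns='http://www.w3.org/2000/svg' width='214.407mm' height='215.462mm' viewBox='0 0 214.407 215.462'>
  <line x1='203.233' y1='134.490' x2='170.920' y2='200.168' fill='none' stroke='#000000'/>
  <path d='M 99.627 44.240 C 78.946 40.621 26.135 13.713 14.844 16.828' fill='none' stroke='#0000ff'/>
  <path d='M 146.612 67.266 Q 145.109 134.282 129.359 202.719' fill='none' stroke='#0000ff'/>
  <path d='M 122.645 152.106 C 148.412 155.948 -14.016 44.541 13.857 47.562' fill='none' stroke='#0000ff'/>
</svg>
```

1 u = 1 mm; y_m = 215.462 − y.

[1] `<line>` line segment, #000000→cut S913 F915: (203.233,80.972) → (170.920,15.294)

[2] `<path>` cubic bezier, #0000ff→engrave S305 F3320: (99.627,171.222) → (79.243,177.470) → (53.714,187.453) → (29.946,196.174) → (14.844,198.634)

[3] `<path>` quadratic bezier, #0000ff→engrave S305 F3320: (146.612,148.196) → (144.970,114.599) → (141.547,80.825) → (136.344,46.873) → (129.359,12.743)

[4] `<path>` cubic bezier, #0000ff→engrave S305 F3320: (122.645,63.356) → (112.598,78.495) → (67.461,115.320) → (22.720,152.299) → (13.857,167.900)

G21
G90
G00 X203.233 Y80.972
M3 S913
G01 X170.920 Y15.294 F915
G00 X99.627 Y171.222
M3 S305
G01 X79.243 Y177.470 F3320
G01 X53.714 Y187.453
G01 X29.946 Y196.174
G01 X14.844 Y198.634
G00 X146.612 Y148.196
M3 S305
G01 X144.970 Y114.599 F3320
G01 X141.547 Y80.825
G01 X136.344 Y46.873
G01 X129.359 Y12.743
G00 X122.645 Y63.356
M3 S305
G01 X112.598 Y78.495 F3320
G01 X67.461 Y115.320
G01 X22.720 Y152.299
G01 X13.857 Y167.900
M5
G00 X0.000 Y0.000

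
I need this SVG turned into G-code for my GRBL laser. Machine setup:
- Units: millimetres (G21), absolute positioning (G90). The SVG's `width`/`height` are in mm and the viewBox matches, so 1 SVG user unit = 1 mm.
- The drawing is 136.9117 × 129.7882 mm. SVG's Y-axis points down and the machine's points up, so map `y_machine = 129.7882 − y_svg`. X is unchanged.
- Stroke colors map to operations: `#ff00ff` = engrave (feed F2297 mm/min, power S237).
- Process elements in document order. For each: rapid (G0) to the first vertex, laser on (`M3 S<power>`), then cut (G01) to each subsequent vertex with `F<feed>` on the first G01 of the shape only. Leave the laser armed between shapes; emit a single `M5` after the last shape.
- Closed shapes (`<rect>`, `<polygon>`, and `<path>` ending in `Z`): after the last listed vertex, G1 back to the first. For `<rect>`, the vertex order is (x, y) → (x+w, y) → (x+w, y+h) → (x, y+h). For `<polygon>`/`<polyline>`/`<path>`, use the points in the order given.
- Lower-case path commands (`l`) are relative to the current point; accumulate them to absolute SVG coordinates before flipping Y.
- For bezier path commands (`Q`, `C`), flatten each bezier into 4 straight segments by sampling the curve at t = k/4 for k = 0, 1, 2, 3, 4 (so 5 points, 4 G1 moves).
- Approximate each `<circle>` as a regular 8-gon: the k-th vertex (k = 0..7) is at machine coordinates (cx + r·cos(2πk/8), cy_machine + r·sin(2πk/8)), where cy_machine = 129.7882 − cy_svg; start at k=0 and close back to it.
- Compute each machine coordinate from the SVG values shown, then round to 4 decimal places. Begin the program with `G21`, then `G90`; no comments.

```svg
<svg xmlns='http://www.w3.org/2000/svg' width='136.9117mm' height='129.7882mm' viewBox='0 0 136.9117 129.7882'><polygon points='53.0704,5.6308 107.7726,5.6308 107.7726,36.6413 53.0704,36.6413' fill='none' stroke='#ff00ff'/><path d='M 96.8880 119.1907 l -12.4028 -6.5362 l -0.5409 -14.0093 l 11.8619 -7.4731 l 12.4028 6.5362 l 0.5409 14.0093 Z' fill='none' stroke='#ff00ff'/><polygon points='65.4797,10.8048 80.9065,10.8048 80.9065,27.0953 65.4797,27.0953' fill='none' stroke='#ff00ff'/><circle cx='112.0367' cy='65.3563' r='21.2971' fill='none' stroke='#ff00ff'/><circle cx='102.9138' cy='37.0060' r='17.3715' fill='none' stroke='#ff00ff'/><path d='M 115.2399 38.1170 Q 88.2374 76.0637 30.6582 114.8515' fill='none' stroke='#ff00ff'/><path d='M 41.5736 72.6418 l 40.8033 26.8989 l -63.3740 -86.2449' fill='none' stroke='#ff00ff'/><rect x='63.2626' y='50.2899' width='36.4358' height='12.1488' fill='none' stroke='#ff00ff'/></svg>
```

G21
G90
G0 X53.0704 Y124.1574
M3 S237
G01 X107.7726 Y124.1574 F2297
G01 X107.7726 Y93.1469
G01 X53.0704 Y93.1469
G01 X53.0704 Y124.1574
G0 X96.8880 Y10.5975
M3 S237
G01 X84.4852 Y17.1337 F2297
G01 X83.9443 Y31.1430
G01 X95.8062 Y38.6161
G01 X108.2090 Y32.0799
G01 X108.7499 Y18.0706
G01 X96.8880 Y10.5975
G0 X65.4797 Y118.9834
M3 S237
G01 X80.9065 Y118.9834 F2297
G01 X80.9065 Y102.6929
G01 X65.4797 Y102.6929
G01 X65.4797 Y118.9834
G0 X133.3338 Y64.4319
M3 S237
G01 X127.0960 Y79.4912 F2297
G01 X112.0367 Y85.7290
G01 X96.9774 Y79.4912
G01 X90.7396 Y64.4319
G01 X96.9774 Y49.3726
G01 X112.0367 Y43.1348
G01 X127.0960 Y49.3726
G01 X133.3338 Y64.4319
G0 X120.2853 Y92.7822
M3 S237
G01 X115.1973 Y105.0657 F2297
G01 X102.9138 Y110.1537
G01 X90.6303 Y105.0657
G01 X85.5423 Y92.7822
G01 X90.6303 Y80.4987
G01 X102.9138 Y75.4107
G01 X115.1973 Y80.4987
G01 X120.2853 Y92.7822
G0 X115.2399 Y91.6712
M3 S237
G01 X99.8276 Y72.6453 F2297
G01 X80.5932 Y53.5142
G01 X57.5368 Y34.2780
G01 X30.6582 Y14.9367
G0 X41.5736 Y57.1464
M3 S237
G01 X82.3769 Y30.2475 F2297
G01 X19.0029 Y116.4924
G0 X63.2626 Y79.4983
M3 S237
G01 X99.6984 Y79.4983 F2297
G01 X99.6984 Y67.3495
G01 X63.2626 Y67.3495
G01 X63.2626 Y79.4983
M5

viewBox `0 0 136.9117 129.7882` with mm width/height → 1 unit = 1 mm. Flip: y_m = 129.7882 − y_svg.

**Shape 1** — `<polygon>` rectangle, stroke `#ff00ff` → engrave (S237, F2297). Machine vertices: (53.0704,124.1574) → (107.7726,124.1574) → (107.7726,93.1469) → (53.0704,93.1469) → (53.0704,124.1574). Closed: final G1 returns to the first vertex.

**Shape 2** — `<path>` regular polygon, stroke `#ff00ff` → engrave (S237, F2297). Machine vertices: (96.8880,10.5975) → (84.4852,17.1337) → (83.9443,31.1430) → (95.8062,38.6161) → (108.2090,32.0799) → (108.7499,18.0706) → (96.8880,10.5975). Closed: final G1 returns to the first vertex.

**Shape 3** — `<polygon>` rectangle, stroke `#ff00ff` → engrave (S237, F2297). Machine vertices: (65.4797,118.9834) → (80.9065,118.9834) → (80.9065,102.6929) → (65.4797,102.6929) → (65.4797,118.9834). Closed: final G1 returns to the first vertex.

**Shape 4** — `<circle>` circle, stroke `#ff00ff` → engrave (S237, F2297). Machine vertices: (133.3338,64.4319) → (127.0960,79.4912) → (112.0367,85.7290) → (96.9774,79.4912) → (90.7396,64.4319) → (96.9774,49.3726) → (112.0367,43.1348) → (127.0960,49.3726) → (133.3338,64.4319). Closed: final G1 returns to the first vertex.

**Shape 5** — `<circle>` circle, stroke `#ff00ff` → engrave (S237, F2297). Machine vertices: (120.2853,92.7822) → (115.1973,105.0657) → (102.9138,110.1537) → (90.6303,105.0657) → (85.5423,92.7822) → (90.6303,80.4987) → (102.9138,75.4107) → (115.1973,80.4987) → (120.2853,92.7822). Closed: final G1 returns to the first vertex.

**Shape 6** — `<path>` quadratic bezier, stroke `#ff00ff` → engrave (S237, F2297). Control points (SVG): P0=(115.2399,38.1170), P1=(88.2374,76.0637), P2=(30.6582,114.8515); sampled at t=k/4. Machine vertices: (115.2399,91.6712) → (99.8276,72.6453) → (80.5932,53.5142) → (57.5368,34.2780) → (30.6582,14.9367). Open path.

**Shape 7** — `<path>` open polyline, stroke `#ff00ff` → engrave (S237, F2297). Machine vertices: (41.5736,57.1464) → (82.3769,30.2475) → (19.0029,116.4924). Open path.

**Shape 8** — `<rect>` rectangle, stroke `#ff00ff` → engrave (S237, F2297). Machine vertices: (63.2626,79.4983) → (99.6984,79.4983) → (99.6984,67.3495) → (63.2626,67.3495) → (63.2626,79.4983). Closed: final G1 returns to the first vertex.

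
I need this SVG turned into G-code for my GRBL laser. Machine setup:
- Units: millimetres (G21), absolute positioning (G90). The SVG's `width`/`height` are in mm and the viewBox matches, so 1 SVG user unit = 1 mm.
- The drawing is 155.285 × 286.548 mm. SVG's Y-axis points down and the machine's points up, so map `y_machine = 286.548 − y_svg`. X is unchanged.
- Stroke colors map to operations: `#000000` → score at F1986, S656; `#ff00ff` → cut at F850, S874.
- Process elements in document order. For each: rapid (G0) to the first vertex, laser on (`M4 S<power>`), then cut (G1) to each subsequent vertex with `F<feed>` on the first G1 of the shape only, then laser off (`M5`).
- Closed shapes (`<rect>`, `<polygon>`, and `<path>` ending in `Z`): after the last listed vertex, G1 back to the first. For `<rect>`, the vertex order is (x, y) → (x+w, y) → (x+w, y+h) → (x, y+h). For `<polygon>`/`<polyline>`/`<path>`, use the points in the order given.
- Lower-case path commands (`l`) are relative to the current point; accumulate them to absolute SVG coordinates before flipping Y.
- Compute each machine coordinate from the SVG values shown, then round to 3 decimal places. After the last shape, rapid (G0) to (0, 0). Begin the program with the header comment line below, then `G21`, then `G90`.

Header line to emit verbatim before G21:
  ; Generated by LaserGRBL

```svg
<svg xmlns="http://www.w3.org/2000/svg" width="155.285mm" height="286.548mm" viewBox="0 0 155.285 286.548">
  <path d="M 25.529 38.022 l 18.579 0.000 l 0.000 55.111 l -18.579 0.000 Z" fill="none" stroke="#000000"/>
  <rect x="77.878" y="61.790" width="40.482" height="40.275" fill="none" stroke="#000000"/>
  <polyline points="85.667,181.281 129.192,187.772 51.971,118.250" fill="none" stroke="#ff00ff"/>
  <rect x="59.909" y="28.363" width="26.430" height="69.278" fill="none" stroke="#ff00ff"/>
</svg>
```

; Generated by LaserGRBL
G21
G90
G0 X25.529 Y248.526
M4 S656
G1 X44.108 Y248.526 F1986
G1 X44.108 Y193.415
G1 X25.529 Y193.415
G1 X25.529 Y248.526
M5
G0 X77.878 Y224.758
M4 S656
G1 X118.360 Y224.758 F1986
G1 X118.360 Y184.483
G1 X77.878 Y184.483
G1 X77.878 Y224.758
M5
G0 X85.667 Y105.267
M4 S874
G1 X129.192 Y98.776 F850
G1 X51.971 Y168.298
M5
G0 X59.909 Y258.185
M4 S874
G1 X86.339 Y258.185 F850
G1 X86.339 Y188.907
G1 X59.909 Y188.907
G1 X59.909 Y258.185
M5
G0 X0.000 Y0.000

1 u = 1 mm; y_m = 286.548 − y.

[1] `<path>` rectangle, #000000→score S656 F1986: (25.529,248.526) → (44.108,248.526) → (44.108,193.415) → (25.529,193.415) → (25.529,248.526) (closed)

[2] `<rect>` rectangle, #000000→score S656 F1986: (77.878,224.758) → (118.360,224.758) → (118.360,184.483) → (77.878,184.483) → (77.878,224.758) (closed)

[3] `<polyline>` open polyline, #ff00ff→cut S874 F850: (85.667,105.267) → (129.192,98.776) → (51.971,168.298)

[4] `<rect>` rectangle, #ff00ff→cut S874 F850: (59.909,258.185) → (86.339,258.185) → (86.339,188.907) → (59.909,188.907) → (59.909,258.185) (closed)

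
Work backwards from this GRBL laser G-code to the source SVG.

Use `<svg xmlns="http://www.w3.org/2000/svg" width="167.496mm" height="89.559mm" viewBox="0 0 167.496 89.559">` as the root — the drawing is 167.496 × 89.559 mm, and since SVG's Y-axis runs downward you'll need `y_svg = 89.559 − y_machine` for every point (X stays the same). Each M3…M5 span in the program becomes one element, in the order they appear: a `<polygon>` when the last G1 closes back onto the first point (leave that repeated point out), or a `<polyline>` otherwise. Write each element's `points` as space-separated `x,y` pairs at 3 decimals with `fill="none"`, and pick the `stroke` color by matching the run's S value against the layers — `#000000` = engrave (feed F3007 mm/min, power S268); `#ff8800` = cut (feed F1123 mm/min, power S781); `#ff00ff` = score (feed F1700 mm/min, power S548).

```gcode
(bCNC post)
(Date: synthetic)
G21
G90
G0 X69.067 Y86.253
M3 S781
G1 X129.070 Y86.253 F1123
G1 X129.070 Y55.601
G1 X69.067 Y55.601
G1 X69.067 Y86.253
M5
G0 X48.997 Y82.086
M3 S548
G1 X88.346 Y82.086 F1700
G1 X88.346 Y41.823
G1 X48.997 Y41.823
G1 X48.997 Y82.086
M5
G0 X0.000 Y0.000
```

<svg xmlns="http://www.w3.org/2000/svg" width="167.496mm" height="89.559mm" viewBox="0 0 167.496 89.559">
  <polygon points="69.067,3.306 129.070,3.306 129.070,33.958 69.067,33.958" fill="none" stroke="#ff8800"/>
  <polygon points="48.997,7.473 88.346,7.473 88.346,47.736 48.997,47.736" fill="none" stroke="#ff00ff"/>
</svg>

Each laser-on run becomes one SVG element. Flip Y back into SVG space with y_svg = 89.559 − y_machine.

Run 1: the run's S781 means `#ff8800` (cut). The run returns to its start, so emit a `<polygon>` with points (Y-flipped): 69.067,3.306 129.070,3.306 129.070,33.958 69.067,33.958.

Run 2: S548 ⇒ score layer `#ff00ff`. The run returns to its start, so emit a `<polygon>` with points (Y-flipped): 48.997,7.473 88.346,7.473 88.346,47.736 48.997,47.736.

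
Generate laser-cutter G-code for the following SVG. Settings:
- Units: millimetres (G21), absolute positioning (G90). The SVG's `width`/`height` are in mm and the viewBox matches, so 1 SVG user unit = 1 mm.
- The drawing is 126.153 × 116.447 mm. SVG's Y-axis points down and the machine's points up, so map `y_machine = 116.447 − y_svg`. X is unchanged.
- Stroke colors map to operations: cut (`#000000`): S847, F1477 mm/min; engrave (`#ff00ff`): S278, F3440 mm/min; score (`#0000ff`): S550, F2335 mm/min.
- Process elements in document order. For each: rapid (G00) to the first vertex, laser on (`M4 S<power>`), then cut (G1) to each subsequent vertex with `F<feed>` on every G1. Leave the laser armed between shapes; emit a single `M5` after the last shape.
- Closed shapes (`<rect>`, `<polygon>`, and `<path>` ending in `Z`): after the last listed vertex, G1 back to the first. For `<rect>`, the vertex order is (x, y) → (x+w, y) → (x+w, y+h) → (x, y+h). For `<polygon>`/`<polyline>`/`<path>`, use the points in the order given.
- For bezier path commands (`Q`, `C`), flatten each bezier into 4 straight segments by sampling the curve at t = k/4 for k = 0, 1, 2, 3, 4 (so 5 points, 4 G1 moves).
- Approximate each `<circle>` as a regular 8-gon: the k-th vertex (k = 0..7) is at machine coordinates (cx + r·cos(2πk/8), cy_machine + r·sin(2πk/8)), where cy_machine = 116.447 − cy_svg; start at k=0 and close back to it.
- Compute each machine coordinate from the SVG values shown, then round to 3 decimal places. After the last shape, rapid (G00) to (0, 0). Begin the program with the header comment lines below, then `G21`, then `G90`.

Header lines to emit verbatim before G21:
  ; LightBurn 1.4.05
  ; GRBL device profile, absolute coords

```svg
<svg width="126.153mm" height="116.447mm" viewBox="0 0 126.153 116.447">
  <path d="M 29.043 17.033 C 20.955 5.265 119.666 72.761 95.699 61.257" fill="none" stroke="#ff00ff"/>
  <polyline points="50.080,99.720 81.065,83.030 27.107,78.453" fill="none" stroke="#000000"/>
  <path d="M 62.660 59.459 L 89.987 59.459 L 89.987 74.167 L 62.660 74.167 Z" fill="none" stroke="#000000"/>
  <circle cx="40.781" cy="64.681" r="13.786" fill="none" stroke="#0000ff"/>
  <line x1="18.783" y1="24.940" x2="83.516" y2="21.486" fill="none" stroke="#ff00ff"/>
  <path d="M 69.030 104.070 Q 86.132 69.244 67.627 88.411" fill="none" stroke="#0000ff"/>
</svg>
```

; LightBurn 1.4.05
; GRBL device profile, absolute coords
G21
G90
G00 X29.043 Y99.414
M4 S278
G1 X39.416 Y95.851 F3440
G1 X68.326 Y77.401 F3440
G1 X94.258 Y58.902 F3440
G1 X95.699 Y55.190 F3440
G00 X50.080 Y16.727
M4 S847
G1 X81.065 Y33.417 F1477
G1 X27.107 Y37.994 F1477
G00 X62.660 Y56.988
M4 S847
G1 X89.987 Y56.988 F1477
G1 X89.987 Y42.280 F1477
G1 X62.660 Y42.280 F1477
G1 X62.660 Y56.988 F1477
G00 X54.567 Y51.766
M4 S550
G1 X50.529 Y61.514 F2335
G1 X40.781 Y65.552 F2335
G1 X31.033 Y61.514 F2335
G1 X26.995 Y51.766 F2335
G1 X31.033 Y42.018 F2335
G1 X40.781 Y37.980 F2335
G1 X50.529 Y42.018 F2335
G1 X54.567 Y51.766 F2335
G00 X18.783 Y91.507
M4 S278
G1 X83.516 Y94.961 F3440
G00 X69.030 Y12.377
M4 S550
G1 X75.356 Y26.415 F2335
G1 X77.230 Y33.705 F2335
G1 X74.654 Y34.245 F2335
G1 X67.627 Y28.036 F2335
M5
G00 X0.000 Y0.000

viewBox `0 0 126.153 116.447` with mm width/height → 1 unit = 1 mm. Flip: y_m = 116.447 − y_svg.

**Shape 1** — `<path>` cubic bezier, stroke `#ff00ff` → engrave (S278, F3440). Control points (SVG): P0=(29.043,17.033), P1=(20.955,5.265), P2=(119.666,72.761), P3=(95.699,61.257); sampled at t=k/4. Machine vertices: (29.043,99.414) → (39.416,95.851) → (68.326,77.401) → (94.258,58.902) → (95.699,55.190). Open path.

**Shape 2** — `<polyline>` open polyline, stroke `#000000` → cut (S847, F1477). Machine vertices: (50.080,16.727) → (81.065,33.417) → (27.107,37.994). Open path.

**Shape 3** — `<path>` rectangle, stroke `#000000` → cut (S847, F1477). Machine vertices: (62.660,56.988) → (89.987,56.988) → (89.987,42.280) → (62.660,42.280) → (62.660,56.988). Closed: final G1 returns to the first vertex.

**Shape 4** — `<circle>` circle, stroke `#0000ff` → score (S550, F2335). Machine vertices: (54.567,51.766) → (50.529,61.514) → (40.781,65.552) → (31.033,61.514) → (26.995,51.766) → (31.033,42.018) → (40.781,37.980) → (50.529,42.018) → (54.567,51.766). Closed: final G1 returns to the first vertex.

**Shape 5** — `<line>` line segment, stroke `#ff00ff` → engrave (S278, F3440). Machine vertices: (18.783,91.507) → (83.516,94.961). Open path.

**Shape 6** — `<path>` quadratic bezier, stroke `#0000ff` → score (S550, F2335). Control points (SVG): P0=(69.030,104.070), P1=(86.132,69.244), P2=(67.627,88.411); sampled at t=k/4. Machine vertices: (69.030,12.377) → (75.356,26.415) → (77.230,33.705) → (74.654,34.245) → (67.627,28.036). Open path.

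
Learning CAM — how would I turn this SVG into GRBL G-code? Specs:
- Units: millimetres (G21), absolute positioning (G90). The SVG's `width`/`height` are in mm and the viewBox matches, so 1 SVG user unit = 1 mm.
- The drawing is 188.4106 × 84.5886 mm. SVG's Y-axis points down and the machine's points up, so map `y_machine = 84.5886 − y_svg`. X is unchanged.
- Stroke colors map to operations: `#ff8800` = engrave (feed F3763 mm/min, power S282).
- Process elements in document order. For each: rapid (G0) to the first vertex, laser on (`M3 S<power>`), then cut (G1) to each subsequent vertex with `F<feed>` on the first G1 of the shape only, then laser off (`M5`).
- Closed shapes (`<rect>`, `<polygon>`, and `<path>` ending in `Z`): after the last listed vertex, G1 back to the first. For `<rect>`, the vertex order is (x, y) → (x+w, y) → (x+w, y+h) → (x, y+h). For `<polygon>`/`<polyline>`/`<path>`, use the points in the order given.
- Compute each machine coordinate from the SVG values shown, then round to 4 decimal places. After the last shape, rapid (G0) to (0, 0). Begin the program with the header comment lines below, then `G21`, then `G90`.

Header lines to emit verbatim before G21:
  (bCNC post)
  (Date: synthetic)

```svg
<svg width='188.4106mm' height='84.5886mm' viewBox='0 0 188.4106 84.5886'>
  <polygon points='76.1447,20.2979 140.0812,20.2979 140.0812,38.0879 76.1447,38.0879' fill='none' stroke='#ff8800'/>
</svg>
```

Since the viewBox matches the mm dimensions, user units are millimetres directly. The only transform is the Y-flip y_m = 84.5886 − y_svg.

Shape 1 is a rectangle drawn with `<polygon>`. Its stroke #ff8800 means engrave at S282, F3763. After flipping Y the toolpath is (76.1447,64.2907) → (140.0812,64.2907) → (140.0812,46.5007) → (76.1447,46.5007) → (76.1447,64.2907), returning to the start.

(bCNC post)
(Date: synthetic)
G21
G90
G0 X76.1447 Y64.2907
M3 S282
G1 X140.0812 Y64.2907 F3763
G1 X140.0812 Y46.5007
G1 X76.1447 Y46.5007
G1 X76.1447 Y64.2907
M5
G0 X0.0000 Y0.0000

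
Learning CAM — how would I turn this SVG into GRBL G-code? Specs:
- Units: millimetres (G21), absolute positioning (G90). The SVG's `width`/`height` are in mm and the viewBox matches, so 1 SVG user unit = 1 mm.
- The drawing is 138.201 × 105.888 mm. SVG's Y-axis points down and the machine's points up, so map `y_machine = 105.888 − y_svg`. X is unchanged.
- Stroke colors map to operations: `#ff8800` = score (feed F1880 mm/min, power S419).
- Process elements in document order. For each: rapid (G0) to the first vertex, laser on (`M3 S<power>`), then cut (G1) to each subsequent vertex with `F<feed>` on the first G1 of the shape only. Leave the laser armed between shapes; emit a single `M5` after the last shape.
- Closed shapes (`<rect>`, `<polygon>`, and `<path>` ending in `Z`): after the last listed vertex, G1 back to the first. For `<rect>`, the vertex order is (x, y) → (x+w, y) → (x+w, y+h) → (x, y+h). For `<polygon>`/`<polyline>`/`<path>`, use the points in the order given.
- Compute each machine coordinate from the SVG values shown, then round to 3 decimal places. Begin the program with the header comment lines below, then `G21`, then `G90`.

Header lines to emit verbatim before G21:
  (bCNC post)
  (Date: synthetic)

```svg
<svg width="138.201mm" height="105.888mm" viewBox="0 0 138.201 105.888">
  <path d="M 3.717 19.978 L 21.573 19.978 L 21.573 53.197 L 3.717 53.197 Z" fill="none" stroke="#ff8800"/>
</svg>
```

(bCNC post)
(Date: synthetic)
G21
G90
G0 X3.717 Y85.910
M3 S419
G1 X21.573 Y85.910 F1880
G1 X21.573 Y52.691
G1 X3.717 Y52.691
G1 X3.717 Y85.910
M5

viewBox `0 0 138.201 105.888` with mm width/height → 1 unit = 1 mm. Flip: y_m = 105.888 − y_svg.

**Shape 1** — `<path>` rectangle, stroke `#ff8800` → score (S419, F1880). Machine vertices: (3.717,85.910) → (21.573,85.910) → (21.573,52.691) → (3.717,52.691) → (3.717,85.910). Closed: final G1 returns to the first vertex.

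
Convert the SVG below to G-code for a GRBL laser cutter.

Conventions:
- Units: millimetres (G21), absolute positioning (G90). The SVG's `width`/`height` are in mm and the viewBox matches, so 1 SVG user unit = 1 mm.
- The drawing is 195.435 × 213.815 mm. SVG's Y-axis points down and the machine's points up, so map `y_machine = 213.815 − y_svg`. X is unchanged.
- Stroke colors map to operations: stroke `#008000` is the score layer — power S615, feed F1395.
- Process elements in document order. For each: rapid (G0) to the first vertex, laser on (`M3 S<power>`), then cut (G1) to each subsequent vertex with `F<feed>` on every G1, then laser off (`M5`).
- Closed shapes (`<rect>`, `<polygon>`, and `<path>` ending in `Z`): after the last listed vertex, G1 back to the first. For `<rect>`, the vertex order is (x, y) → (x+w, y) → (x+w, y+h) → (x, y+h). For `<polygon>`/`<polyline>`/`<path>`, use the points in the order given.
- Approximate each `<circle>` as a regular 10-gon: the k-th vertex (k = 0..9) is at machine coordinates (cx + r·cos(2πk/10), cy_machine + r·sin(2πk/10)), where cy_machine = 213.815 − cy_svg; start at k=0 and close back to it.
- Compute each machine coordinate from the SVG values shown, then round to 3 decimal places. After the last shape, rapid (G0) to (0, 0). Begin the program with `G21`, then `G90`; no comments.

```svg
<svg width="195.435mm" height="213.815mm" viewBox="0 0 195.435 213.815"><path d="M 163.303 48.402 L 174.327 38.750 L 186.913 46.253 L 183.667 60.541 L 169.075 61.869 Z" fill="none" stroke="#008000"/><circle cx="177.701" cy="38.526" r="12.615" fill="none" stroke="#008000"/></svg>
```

viewBox `0 0 195.435 213.815` with mm width/height → 1 unit = 1 mm. Flip: y_m = 213.815 − y_svg.

**Shape 1** — `<path>` regular polygon, stroke `#008000` → score (S615, F1395). Machine vertices: (163.303,165.413) → (174.327,175.065) → (186.913,167.562) → (183.667,153.274) → (169.075,151.946) → (163.303,165.413). Closed: final G1 returns to the first vertex.

**Shape 2** — `<circle>` circle, stroke `#008000` → score (S615, F1395). Machine vertices: (190.316,175.289) → (187.907,182.704) → (181.599,187.287) → (173.803,187.287) → (167.495,182.704) → (165.086,175.289) → (167.495,167.874) → (173.803,163.291) → (181.599,163.291) → (187.907,167.874) → (190.316,175.289). Closed: final G1 returns to the first vertex.

G21
G90
G0 X163.303 Y165.413
M3 S615
G1 X174.327 Y175.065 F1395
G1 X186.913 Y167.562 F1395
G1 X183.667 Y153.274 F1395
G1 X169.075 Y151.946 F1395
G1 X163.303 Y165.413 F1395
M5
G0 X190.316 Y175.289
M3 S615
G1 X187.907 Y182.704 F1395
G1 X181.599 Y187.287 F1395
G1 X173.803 Y187.287 F1395
G1 X167.495 Y182.704 F1395
G1 X165.086 Y175.289 F1395
G1 X167.495 Y167.874 F1395
G1 X173.803 Y163.291 F1395
G1 X181.599 Y163.291 F1395
G1 X187.907 Y167.874 F1395
G1 X190.316 Y175.289 F1395
M5
G0 X0.000 Y0.000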